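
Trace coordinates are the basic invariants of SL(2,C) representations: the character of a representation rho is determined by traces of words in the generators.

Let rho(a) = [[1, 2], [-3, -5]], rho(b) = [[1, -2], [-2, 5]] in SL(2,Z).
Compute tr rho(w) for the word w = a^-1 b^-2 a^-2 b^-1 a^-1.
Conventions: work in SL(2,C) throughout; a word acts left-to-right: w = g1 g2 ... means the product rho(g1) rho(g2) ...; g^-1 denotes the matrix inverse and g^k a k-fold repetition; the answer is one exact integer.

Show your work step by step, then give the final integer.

39190

rho(a^-1) = [[-5, -2], [3, 1]]
... * rho(b^-1) = [[5, 2], [2, 1]]  ->  [[-29, -12], [17, 7]]
... * rho(b^-1) = [[5, 2], [2, 1]]  ->  [[-169, -70], [99, 41]]
... * rho(a^-1) = [[-5, -2], [3, 1]]  ->  [[635, 268], [-372, -157]]
... * rho(a^-1) = [[-5, -2], [3, 1]]  ->  [[-2371, -1002], [1389, 587]]
... * rho(b^-1) = [[5, 2], [2, 1]]  ->  [[-13859, -5744], [8119, 3365]]
... * rho(a^-1) = [[-5, -2], [3, 1]]  ->  [[52063, 21974], [-30500, -12873]]
tr = 52063 + -12873 = 39190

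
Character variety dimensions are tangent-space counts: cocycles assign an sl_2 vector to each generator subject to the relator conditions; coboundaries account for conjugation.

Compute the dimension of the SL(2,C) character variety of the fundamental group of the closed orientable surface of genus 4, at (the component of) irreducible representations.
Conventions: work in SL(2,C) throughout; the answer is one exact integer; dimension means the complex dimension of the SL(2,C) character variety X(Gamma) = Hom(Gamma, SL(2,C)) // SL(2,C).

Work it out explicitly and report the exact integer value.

18

pi_1 of the closed genus-4 surface has 8 generators bound by the single product-of-commutators relator.
A cocycle assigns one sl_2 vector per generator subject to the relator condition d_2(z) = 0: dim of the unconstrained space is 3*2g = 24.
d_2 is surjective at irreducible rho (its cokernel H^2 is dual to H^0 = 0), so dim Z^1 = 24 - 3 = 21.
As always at irreducible rho, dim B^1 = 3.
dim X = dim H^1 = 21 - 3 = 18.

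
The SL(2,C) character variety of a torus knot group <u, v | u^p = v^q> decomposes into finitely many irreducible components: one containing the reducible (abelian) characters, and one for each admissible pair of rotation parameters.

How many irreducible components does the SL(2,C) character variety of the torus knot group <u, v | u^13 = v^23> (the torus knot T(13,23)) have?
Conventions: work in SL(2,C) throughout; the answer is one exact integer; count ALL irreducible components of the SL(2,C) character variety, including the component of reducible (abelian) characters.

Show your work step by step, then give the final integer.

In the torus knot group T(13,23), u^13 = v^23 is central, so an irreducible representation sends it to +I or -I (Schur).
This locks tr(u) to 2*cos(pi*alpha/13), alpha in 1..12, and tr(v) to 2*cos(pi*beta/23), beta in 1..22, on each component of irreducible characters.
The two central values (-1)^alpha I and (-1)^beta I must be the same matrix, so alpha and beta share a parity.
count pairs: odd alpha (6 choices) x odd beta (11), plus even alpha (6) x even beta (11): 6*11 + 6*11 = 132.
That is 132 components of irreducible characters, and with the reducible (abelian) component the total is 133.

133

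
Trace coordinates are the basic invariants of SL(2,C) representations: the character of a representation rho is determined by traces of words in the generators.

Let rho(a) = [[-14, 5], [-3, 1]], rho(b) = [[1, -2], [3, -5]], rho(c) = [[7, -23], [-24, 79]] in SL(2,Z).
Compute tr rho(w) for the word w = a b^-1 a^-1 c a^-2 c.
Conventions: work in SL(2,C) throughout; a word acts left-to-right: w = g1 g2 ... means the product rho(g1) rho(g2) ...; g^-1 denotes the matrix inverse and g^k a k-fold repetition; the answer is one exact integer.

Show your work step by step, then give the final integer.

rho(a) = [[-14, 5], [-3, 1]]
... * rho(b^-1) = [[-5, 2], [-3, 1]]  ->  [[55, -23], [12, -5]]
... * rho(a^-1) = [[1, -5], [3, -14]]  ->  [[-14, 47], [-3, 10]]
... * rho(c) = [[7, -23], [-24, 79]]  ->  [[-1226, 4035], [-261, 859]]
... * rho(a^-1) = [[1, -5], [3, -14]]  ->  [[10879, -50360], [2316, -10721]]
... * rho(a^-1) = [[1, -5], [3, -14]]  ->  [[-140201, 650645], [-29847, 138514]]
... * rho(c) = [[7, -23], [-24, 79]]  ->  [[-16596887, 54625578], [-3533265, 11629087]]
tr = -16596887 + 11629087 = -4967800

-4967800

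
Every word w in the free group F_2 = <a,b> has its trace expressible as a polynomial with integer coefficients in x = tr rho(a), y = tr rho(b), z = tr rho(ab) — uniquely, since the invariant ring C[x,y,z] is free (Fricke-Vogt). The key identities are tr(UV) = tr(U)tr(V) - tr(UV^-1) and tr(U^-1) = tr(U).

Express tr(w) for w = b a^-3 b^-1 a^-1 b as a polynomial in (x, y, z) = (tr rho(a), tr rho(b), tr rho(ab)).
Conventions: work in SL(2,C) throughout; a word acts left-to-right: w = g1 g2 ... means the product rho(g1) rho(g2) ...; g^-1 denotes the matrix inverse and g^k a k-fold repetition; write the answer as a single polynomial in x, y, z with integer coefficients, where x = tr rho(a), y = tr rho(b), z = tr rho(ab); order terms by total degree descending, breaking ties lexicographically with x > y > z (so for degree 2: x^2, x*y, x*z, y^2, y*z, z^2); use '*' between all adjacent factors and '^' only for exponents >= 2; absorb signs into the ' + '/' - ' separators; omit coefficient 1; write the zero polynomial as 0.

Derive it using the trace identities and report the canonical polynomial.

reduce: tr(a^-1 b) = tr(b) * tr(a) - tr(b a) = x*y - z
tr(b^2) = tr(b) * tr(b) - tr(1) = y^2 - 2
reduce: tr(a b^2) = tr(b) * tr(a b) - tr(a) = y*z - x
tr(b^2 a b) = tr(b) * tr(a b^2) - tr(a b) = y^2*z - x*y - z
reduce: tr(a b a b) = tr(a b) * tr(a b) - tr(1)   [split at repeated a] = z^2 - 2
so tr(a b a) = tr(a) * tr(b a) - tr(b) = x*z - y
tr(b^2 a b a) = tr(b) * tr(a b a b) - tr(a b a) = y*z^2 - x*z - y
tr(a^-1 b^2 a b) = tr(b^2 a b) * tr(a) - tr(b^2 a b a) = x*y^2*z - x^2*y - y*z^2 + y
so tr(b^-1 a^-1 b^2 a) = tr(a^-1 b^2 a) * tr(b) - tr(a^-1 b^2 a b) = -x*y^2*z + x^2*y + y^3 + y*z^2 - 3*y
tr(b^-1 a^-1 b^2 a^-1) = tr(b^-1 a^-1 b^2) * tr(a) - tr(b^-1 a^-1 b^2 a) = x*y^2*z - y^3 - y*z^2 - x*z + 3*y
so tr(a^-1 b^-1 a^-1 b^2 a^-1) = tr(b^-1 a^-1 b^2 a^-1) * tr(a) - tr(b^-1 a^-1 b^2) = x^2*y^2*z - x*y^3 - x*y*z^2 - x^2*z + 2*x*y + z
so tr(b a^-3 b^-1 a^-1 b) = tr(a^-1 b^-1 a^-1 b^2 a^-1) * tr(a) - tr(a^-1 b^-1 a^-1 b^2) = x^3*y^2*z - x^2*y^3 - x^2*y*z^2 - x^3*z - x*y^2*z + 2*x^2*y + y^3 + y*z^2 + 2*x*z - 3*y

x^3*y^2*z - x^2*y^3 - x^2*y*z^2 - x^3*z - x*y^2*z + 2*x^2*y + y^3 + y*z^2 + 2*x*z - 3*y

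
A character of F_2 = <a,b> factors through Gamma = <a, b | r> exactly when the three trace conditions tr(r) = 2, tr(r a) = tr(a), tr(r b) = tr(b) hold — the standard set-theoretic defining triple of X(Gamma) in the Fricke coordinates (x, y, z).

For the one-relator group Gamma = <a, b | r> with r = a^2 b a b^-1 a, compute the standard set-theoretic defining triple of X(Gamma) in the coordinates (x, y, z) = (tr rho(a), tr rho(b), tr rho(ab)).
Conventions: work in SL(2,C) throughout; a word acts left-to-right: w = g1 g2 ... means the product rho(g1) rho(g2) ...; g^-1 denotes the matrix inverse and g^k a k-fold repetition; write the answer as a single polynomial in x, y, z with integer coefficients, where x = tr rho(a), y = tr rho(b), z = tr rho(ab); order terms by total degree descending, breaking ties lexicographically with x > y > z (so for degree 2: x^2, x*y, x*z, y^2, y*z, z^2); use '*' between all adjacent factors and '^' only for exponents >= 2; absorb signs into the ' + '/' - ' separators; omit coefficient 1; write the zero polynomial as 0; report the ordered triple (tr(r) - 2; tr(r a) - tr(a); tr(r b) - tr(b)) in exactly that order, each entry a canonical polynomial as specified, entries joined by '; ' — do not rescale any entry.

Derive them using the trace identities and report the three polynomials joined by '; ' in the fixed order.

x^3*y*z - x^2*y^2 - x^2*z^2 - x*y*z + x^2 + y^2 + z^2 - 4; x^4*y*z - x^3*y^2 - x^3*z^2 - 2*x^2*y*z + x^3 + 2*x*y^2 + 2*x*z^2 - 4*x; x^2*y*z^2 - 2*x*y^2*z - x*z^3 + y^3 + y*z^2 + 2*x*z - 4*y

tr(b a^2) = tr(a)*tr(b a) - tr(b) = x*z - y
tr(a^2 b a) = tr(a)*tr(b a^2) - tr(b a) = x^2*z - x*y - z
tr(a^3 b a) = tr(a)*tr(a^2 b a) - tr(a^2 b) = x^3*z - x^2*y - 2*x*z + y
tr(b a b a) = tr(b a)*tr(b a) - tr(1)   [split at repeated b] = z^2 - 2
tr(b a b) = tr(b)*tr(a b) - tr(a) = y*z - x
tr(b a b a^2) = tr(a)*tr(b a b a) - tr(b a b) = x*z^2 - y*z - x
tr(a^3 b a b) = tr(a)*tr(b a b a^2) - tr(b a b a) = x^2*z^2 - x*y*z - x^2 - z^2 + 2
tr(a^2 b a b^-1 a) = tr(a^3 b a)*tr(b) - tr(a^3 b a b) = x^3*y*z - x^2*y^2 - x^2*z^2 - x*y*z + x^2 + y^2 + z^2 - 2
tr(a^4 b a) = tr(a)*tr(b a^4) - tr(b a^3)  (reduce the a square) = x^4*z - x^3*y - 3*x^2*z + 2*x*y + z
tr(a^4 b a b) = tr(a)*tr(a b a b a^2) - tr(a b a b a)  (reduce the a square) = x^3*z^2 - x^2*y*z - x^3 - 2*x*z^2 + y*z + 3*x
tr(a^2 b a b^-1 a^2) = tr(a^4 b a)*tr(b) - tr(a^4 b a b)  (eliminate b^-1) = x^4*y*z - x^3*y^2 - x^3*z^2 - 2*x^2*y*z + x^3 + 2*x*y^2 + 2*x*z^2 - 3*x
tr(a^2) = tr(a)*tr(a) - tr(1) = x^2 - 2
tr(b a^2 b) = tr(b)*tr(a^2 b) - tr(a^2) = x*y*z - x^2 - y^2 + 2
tr(a b a^2 b a) = tr(a)*tr(b a^2 b a) - tr(b a^2 b) = x^2*z^2 - 2*x*y*z + y^2 - 2
tr(b a b a b a) = tr(a b)*tr(a b a b) - tr(a^-1 b^-1) = z^3 - 3*z
tr(b a b a b) = tr(b)*tr(a b a b) - tr(a b a) = y*z^2 - x*z - y
tr(a b a^2 b a b) = tr(a)*tr(b a b a b a) - tr(b a b a b) = x*z^3 - y*z^2 - 2*x*z + y
tr(a^2 b a b^-1 a b) = tr(a b a^2 b a)*tr(b) - tr(a b a^2 b a b) = x^2*y*z^2 - 2*x*y^2*z - x*z^3 + y^3 + y*z^2 + 2*x*z - 3*y
assemble the triple (tr(r) - 2; tr(r a) - x; tr(r b) - y)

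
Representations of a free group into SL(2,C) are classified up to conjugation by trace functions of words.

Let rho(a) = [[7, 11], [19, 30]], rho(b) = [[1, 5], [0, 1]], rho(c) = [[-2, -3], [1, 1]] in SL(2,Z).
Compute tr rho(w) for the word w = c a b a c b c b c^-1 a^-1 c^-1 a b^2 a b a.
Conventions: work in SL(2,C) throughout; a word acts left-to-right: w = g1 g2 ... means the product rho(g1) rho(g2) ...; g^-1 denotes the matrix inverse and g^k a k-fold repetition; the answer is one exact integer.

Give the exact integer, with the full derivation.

509864677666

rho(c) = [[-2, -3], [1, 1]]
... * rho(a) = [[7, 11], [19, 30]]  ->  [[-71, -112], [26, 41]]
... * rho(b) = [[1, 5], [0, 1]]  ->  [[-71, -467], [26, 171]]
... * rho(a) = [[7, 11], [19, 30]]  ->  [[-9370, -14791], [3431, 5416]]
... * rho(c) = [[-2, -3], [1, 1]]  ->  [[3949, 13319], [-1446, -4877]]
... * rho(b) = [[1, 5], [0, 1]]  ->  [[3949, 33064], [-1446, -12107]]
... * rho(c) = [[-2, -3], [1, 1]]  ->  [[25166, 21217], [-9215, -7769]]
... * rho(b) = [[1, 5], [0, 1]]  ->  [[25166, 147047], [-9215, -53844]]
... * rho(c^-1) = [[1, 3], [-1, -2]]  ->  [[-121881, -218596], [44629, 80043]]
... * rho(a^-1) = [[30, -11], [-19, 7]]  ->  [[496894, -189481], [-181947, 69382]]
... * rho(c^-1) = [[1, 3], [-1, -2]]  ->  [[686375, 1869644], [-251329, -684605]]
... * rho(a) = [[7, 11], [19, 30]]  ->  [[40327861, 63639445], [-14766798, -23302769]]
... * rho(b) = [[1, 5], [0, 1]]  ->  [[40327861, 265278750], [-14766798, -97136759]]
... * rho(b) = [[1, 5], [0, 1]]  ->  [[40327861, 466918055], [-14766798, -170970749]]
... * rho(a) = [[7, 11], [19, 30]]  ->  [[9153738072, 14451148121], [-3351811817, -5291557248]]
... * rho(b) = [[1, 5], [0, 1]]  ->  [[9153738072, 60219838481], [-3351811817, -22050616333]]
... * rho(a) = [[7, 11], [19, 30]]  ->  [[1208253097643, 1907286273222], [-442424393046, -698388419977]]
tr = 1208253097643 + -698388419977 = 509864677666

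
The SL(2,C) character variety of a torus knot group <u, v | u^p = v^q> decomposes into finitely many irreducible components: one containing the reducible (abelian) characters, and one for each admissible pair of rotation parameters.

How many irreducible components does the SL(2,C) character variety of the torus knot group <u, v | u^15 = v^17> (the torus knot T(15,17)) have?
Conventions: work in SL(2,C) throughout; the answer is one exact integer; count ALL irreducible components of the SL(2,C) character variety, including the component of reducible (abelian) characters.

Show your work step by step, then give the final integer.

In the torus knot group T(15,17), u^15 = v^17 is central, so an irreducible representation sends it to +I or -I (Schur).
So on each irreducible component the traces are pinned: tr(u) = 2*cos(pi*alpha/15) with 1 <= alpha <= 14, tr(v) = 2*cos(pi*beta/17) with 1 <= beta <= 16.
u^15 = (-1)^alpha I and v^17 = (-1)^beta I must agree, so alpha and beta have equal parity.
Enumerate parity-matched pairs: 7*8 odd-odd plus 7*8 even-even gives 112.
Total: 112 irreducible-character components + 1 reducible (abelian) component = 113.

113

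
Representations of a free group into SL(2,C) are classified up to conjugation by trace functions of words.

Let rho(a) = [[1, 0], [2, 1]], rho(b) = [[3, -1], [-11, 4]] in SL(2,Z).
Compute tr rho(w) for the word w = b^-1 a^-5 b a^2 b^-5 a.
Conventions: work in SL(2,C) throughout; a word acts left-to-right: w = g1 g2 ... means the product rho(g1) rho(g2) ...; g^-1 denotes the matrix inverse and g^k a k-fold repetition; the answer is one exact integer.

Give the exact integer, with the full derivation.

rho(b^-1) = [[4, 1], [11, 3]]
... * rho(a^-1) = [[1, 0], [-2, 1]]  ->  [[2, 1], [5, 3]]
... * rho(a^-1) = [[1, 0], [-2, 1]]  ->  [[0, 1], [-1, 3]]
... * rho(a^-1) = [[1, 0], [-2, 1]]  ->  [[-2, 1], [-7, 3]]
... * rho(a^-1) = [[1, 0], [-2, 1]]  ->  [[-4, 1], [-13, 3]]
... * rho(a^-1) = [[1, 0], [-2, 1]]  ->  [[-6, 1], [-19, 3]]
... * rho(b) = [[3, -1], [-11, 4]]  ->  [[-29, 10], [-90, 31]]
... * rho(a) = [[1, 0], [2, 1]]  ->  [[-9, 10], [-28, 31]]
... * rho(a) = [[1, 0], [2, 1]]  ->  [[11, 10], [34, 31]]
... * rho(b^-1) = [[4, 1], [11, 3]]  ->  [[154, 41], [477, 127]]
... * rho(b^-1) = [[4, 1], [11, 3]]  ->  [[1067, 277], [3305, 858]]
... * rho(b^-1) = [[4, 1], [11, 3]]  ->  [[7315, 1898], [22658, 5879]]
... * rho(b^-1) = [[4, 1], [11, 3]]  ->  [[50138, 13009], [155301, 40295]]
... * rho(b^-1) = [[4, 1], [11, 3]]  ->  [[343651, 89165], [1064449, 276186]]
... * rho(a) = [[1, 0], [2, 1]]  ->  [[521981, 89165], [1616821, 276186]]
tr = 521981 + 276186 = 798167

798167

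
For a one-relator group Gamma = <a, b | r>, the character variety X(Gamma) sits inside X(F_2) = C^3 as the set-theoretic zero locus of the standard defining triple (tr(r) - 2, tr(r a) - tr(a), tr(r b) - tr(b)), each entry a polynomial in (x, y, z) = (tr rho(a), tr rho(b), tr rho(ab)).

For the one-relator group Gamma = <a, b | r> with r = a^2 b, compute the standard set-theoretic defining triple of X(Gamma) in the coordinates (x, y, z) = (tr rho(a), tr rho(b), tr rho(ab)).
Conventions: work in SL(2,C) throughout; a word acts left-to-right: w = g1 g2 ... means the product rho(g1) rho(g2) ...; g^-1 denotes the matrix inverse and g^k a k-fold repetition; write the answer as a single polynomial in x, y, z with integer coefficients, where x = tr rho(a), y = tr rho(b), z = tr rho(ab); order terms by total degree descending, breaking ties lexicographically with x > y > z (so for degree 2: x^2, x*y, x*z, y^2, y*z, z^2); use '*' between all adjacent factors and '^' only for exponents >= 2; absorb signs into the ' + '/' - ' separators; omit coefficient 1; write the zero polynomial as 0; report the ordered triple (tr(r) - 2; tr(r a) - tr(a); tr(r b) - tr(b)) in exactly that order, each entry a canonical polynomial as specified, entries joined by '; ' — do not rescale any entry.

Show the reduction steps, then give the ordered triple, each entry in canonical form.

so trace(a^2 b) = trace(a)*trace(b a) - trace(b)  (reduce the a square) = x*z - y
trace(a^2 b a) = trace(a)*trace(b a^2) - trace(b a) = x^2*z - x*y - z
so trace(a^2) = trace(a)*trace(a) - trace(1) = x^2 - 2
trace(a^2 b^2) = trace(b)*trace(a^2 b) - trace(a^2) = x*y*z - x^2 - y^2 + 2
assemble the triple (trace(r) - 2; trace(r a) - x; trace(r b) - y)

x*z - y - 2; x^2*z - x*y - x - z; x*y*z - x^2 - y^2 - y + 2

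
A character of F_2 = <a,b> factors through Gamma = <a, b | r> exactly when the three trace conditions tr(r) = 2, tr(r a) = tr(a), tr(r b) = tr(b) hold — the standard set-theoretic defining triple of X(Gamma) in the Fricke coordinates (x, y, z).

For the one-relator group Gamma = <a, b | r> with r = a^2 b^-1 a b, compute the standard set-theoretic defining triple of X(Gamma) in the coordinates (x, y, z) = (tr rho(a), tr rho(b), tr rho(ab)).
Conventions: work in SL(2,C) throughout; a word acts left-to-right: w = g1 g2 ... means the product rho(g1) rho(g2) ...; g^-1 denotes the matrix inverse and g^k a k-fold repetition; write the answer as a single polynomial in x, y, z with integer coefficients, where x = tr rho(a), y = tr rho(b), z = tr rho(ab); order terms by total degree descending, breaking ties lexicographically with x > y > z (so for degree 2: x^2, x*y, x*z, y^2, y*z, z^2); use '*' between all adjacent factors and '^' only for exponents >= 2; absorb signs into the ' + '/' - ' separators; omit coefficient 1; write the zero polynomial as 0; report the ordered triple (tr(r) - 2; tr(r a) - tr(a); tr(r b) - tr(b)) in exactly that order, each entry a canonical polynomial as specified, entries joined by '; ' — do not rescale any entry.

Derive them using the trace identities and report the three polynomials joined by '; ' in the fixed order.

x^2*y*z - x*y^2 - x*z^2 + x - 2; x^3*y*z - x^2*y^2 - x^2*z^2 - x*y*z + x^2 + y^2 + z^2 - x - 2; x^2*y^2*z - x^3*y - x*y^3 - x*y*z^2 + x^2*z + 3*x*y - y - z

tr(b a^2) = tr(a)*tr(b a) - tr(b) = x*z - y
tr(a b a^2) = tr(a)*tr(b a^2) - tr(b a) = x^2*z - x*y - z
tr(b a b a) = tr(b a)*tr(b a) - tr(1) = z^2 - 2
tr(b a b) = tr(b)*tr(a b) - tr(a) = y*z - x
tr(a b a^2 b) = tr(a)*tr(b a b a) - tr(b a b) = x*z^2 - y*z - x
tr(a^2 b^-1 a b) = tr(a b a^2)*tr(b) - tr(a b a^2 b) = x^2*y*z - x*y^2 - x*z^2 + x
tr(a b a^3) = tr(a)*tr(a^2 b a) - tr(a^2 b) = x^3*z - x^2*y - 2*x*z + y
tr(a b a^3 b) = tr(a)*tr(a b a b a) - tr(a b a b) = x^2*z^2 - x*y*z - x^2 - z^2 + 2
tr(a^2 b^-1 a b a) = tr(a b a^3)*tr(b) - tr(a b a^3 b) = x^3*y*z - x^2*y^2 - x^2*z^2 - x*y*z + x^2 + y^2 + z^2 - 2
tr(b^2) = tr(b)*tr(b) - tr(1)   [square of b] = y^2 - 2
tr(a b^2 a) = tr(a)*tr(b^2 a) - tr(b^2)   [square of a] = x*y*z - x^2 - y^2 + 2
tr(a b^2 a^2) = tr(a)*tr(a b^2 a) - tr(a b^2)   [square of a] = x^2*y*z - x^3 - x*y^2 - y*z + 3*x
tr(b a b^2 a) = tr(b)*tr(a b a b) - tr(a b a)   [square of b] = y*z^2 - x*z - y
tr(b a b^2) = tr(b)*tr(b a b) - tr(b a)   [square of b] = y^2*z - x*y - z
tr(a b^2 a^2 b) = tr(a)*tr(b a b^2 a) - tr(b a b^2)   [square of a] = x*y*z^2 - x^2*z - y^2*z + z
tr(a^2 b^-1 a b^2) = tr(a b^2 a^2)*tr(b) - tr(a b^2 a^2 b)   [inverse elimination on b] = x^2*y^2*z - x^3*y - x*y^3 - x*y*z^2 + x^2*z + 3*x*y - z
assemble the triple (tr(r) - 2; tr(r a) - x; tr(r b) - y)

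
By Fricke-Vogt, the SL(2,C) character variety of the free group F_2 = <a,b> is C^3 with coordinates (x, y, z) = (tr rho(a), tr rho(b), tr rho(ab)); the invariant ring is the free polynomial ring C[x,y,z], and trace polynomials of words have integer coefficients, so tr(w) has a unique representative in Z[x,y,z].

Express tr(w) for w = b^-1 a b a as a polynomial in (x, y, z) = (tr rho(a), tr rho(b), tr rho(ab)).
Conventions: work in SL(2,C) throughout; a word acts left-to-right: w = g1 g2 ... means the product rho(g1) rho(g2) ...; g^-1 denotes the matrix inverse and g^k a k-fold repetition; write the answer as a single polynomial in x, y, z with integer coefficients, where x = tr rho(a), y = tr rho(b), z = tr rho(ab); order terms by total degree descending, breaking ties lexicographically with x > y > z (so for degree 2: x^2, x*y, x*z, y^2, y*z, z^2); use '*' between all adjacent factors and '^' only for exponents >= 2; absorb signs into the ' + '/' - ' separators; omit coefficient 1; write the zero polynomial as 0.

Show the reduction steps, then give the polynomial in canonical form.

x*y*z - y^2 - z^2 + 2

trace(a b a) = trace(a) * trace(b a) - trace(b) = x*z - y
trace(a b a b) = trace(a b) * trace(a b) - trace(1)   [split at repeated a] = z^2 - 2
trace(b^-1 a b a) = trace(a b a) * trace(b) - trace(a b a b) = x*y*z - y^2 - z^2 + 2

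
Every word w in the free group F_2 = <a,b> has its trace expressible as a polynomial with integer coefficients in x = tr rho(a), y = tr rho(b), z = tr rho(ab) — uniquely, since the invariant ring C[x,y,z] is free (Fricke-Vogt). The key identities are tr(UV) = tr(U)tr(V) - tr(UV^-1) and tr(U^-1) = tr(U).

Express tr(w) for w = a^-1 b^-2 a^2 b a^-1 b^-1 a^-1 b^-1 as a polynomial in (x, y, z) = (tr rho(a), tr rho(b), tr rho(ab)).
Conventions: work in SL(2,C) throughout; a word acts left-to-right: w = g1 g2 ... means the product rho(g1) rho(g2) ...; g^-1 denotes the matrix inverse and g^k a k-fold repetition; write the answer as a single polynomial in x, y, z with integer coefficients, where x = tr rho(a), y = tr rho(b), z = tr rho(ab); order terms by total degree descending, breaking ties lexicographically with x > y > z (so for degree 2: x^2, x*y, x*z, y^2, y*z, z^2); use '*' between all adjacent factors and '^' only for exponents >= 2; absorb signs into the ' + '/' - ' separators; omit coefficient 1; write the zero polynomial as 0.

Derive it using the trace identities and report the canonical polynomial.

trace(b^-1) = trace(b) = y
and trace(b a b) = trace(b) trace(a b) - trace(a) = y*z - x
next, trace(b a b a) = trace(b a) trace(b a) - trace(1) = z^2 - 2
trace(a b a^-1 b) = trace(b a b) trace(a) - trace(b a b a) = x*y*z - x^2 - z^2 + 2
and trace(a^-1 b^-1 a b) = trace(a b a^-1) trace(b) - trace(a b a^-1 b) = -x*y*z + x^2 + y^2 + z^2 - 2
and trace(b^-1 a^-1 b^-1 a) = trace(a^-1 b^-1 a) trace(b) - trace(a^-1 b^-1 a b) = x*y*z - x^2 - z^2 + 2
trace(b^-1 a) = trace(a) trace(b) - trace(a b) = x*y - z
trace(a b a) = trace(a) trace(b a) - trace(b) = x*z - y
trace(b a b^2 a) = trace(b) trace(a b a b) - trace(a b a) = y*z^2 - x*z - y
and trace(b a b^2) = trace(b) trace(a b^2) - trace(a b) = y^2*z - x*y - z
trace(b a^2 b a b) = trace(a) trace(b a b^2 a) - trace(b a b^2) = x*y*z^2 - x^2*z - y^2*z + z
next, trace(b a b a b a) = trace(b a) trace(b a b a) - trace(b^-1 a^-1) = z^3 - 3*z
trace(b a^2 b a b a) = trace(a) trace(b a b a b a) - trace(b a b a b) = x*z^3 - y*z^2 - 2*x*z + y
trace(a^-1 b a^2 b a b) = trace(b a^2 b a b) trace(a) - trace(b a^2 b a b a) = x^2*y*z^2 - x^3*z - x*y^2*z - x*z^3 + y*z^2 + 3*x*z - y
trace(a^2 b a b a^-2 b) = trace(a^-1 b a^2 b a b) trace(a) - trace(a^-1 b a^2 b a b a) = x^3*y*z^2 - x^4*z - x^2*y^2*z - x^2*z^3 + 4*x^2*z + y^2*z - x*y - z
and trace(a^-1 b^-1 a^2 b a b a^-1) = trace(a^2 b a b a^-2) trace(b) - trace(a^2 b a b a^-2 b) = -x^3*y*z^2 + x^4*z + x^2*y^2*z + x^2*z^3 - 4*x^2*z + z
and trace(a^2 b a b) = trace(a) trace(b a b a) - trace(b a b) = x*z^2 - y*z - x
trace(b a^2 b a b^2) = trace(b) trace(a^2 b a b^2) - trace(a^2 b a b) = x*y^2*z^2 - x^2*y*z - y^3*z - x*z^2 + 2*y*z + x
trace(b a b^2 a b a) = trace(b) trace(a b a b a b) - trace(a b a b a) = y*z^3 - x*z^2 - 2*y*z + x
and trace(b^2) = trace(b) trace(b) - trace(1) = y^2 - 2
trace(a b^2 a) = trace(a) trace(b^2 a) - trace(b^2) = x*y*z - x^2 - y^2 + 2
and trace(b a b^2 a b) = trace(b) trace(a b^2 a b) - trace(a b^2 a) = y^2*z^2 - 2*x*y*z + x^2 - 2
next, trace(b a^2 b a b^2 a) = trace(a) trace(b a b^2 a b a) - trace(b a b^2 a b) = x*y*z^3 - x^2*z^2 - y^2*z^2 + 2
next, trace(a^2 b a b^2 a^-1 b) = trace(b a^2 b a b^2) trace(a) - trace(b a^2 b a b^2 a) = x^2*y^2*z^2 - x^3*y*z - x*y^3*z - x*y*z^3 + y^2*z^2 + 2*x*y*z + x^2 - 2
and trace(b a^-1 b^-1 a^2 b a b) = trace(a^2 b a b^2 a^-1) trace(b) - trace(a^2 b a b^2 a^-1 b) = -x^2*y^2*z^2 + x^3*y*z + x*y^3*z + x*y*z^3 - 3*x*y*z - x^2 - y^2 + 2
trace(a^2 b a b a) = trace(a) trace(b a b a^2) - trace(b a b a) = x^2*z^2 - x*y*z - x^2 - z^2 + 2
trace(a^2 b a b a b a) = trace(a) trace(b a b a b a^2) - trace(b a b a b a) = x^2*z^3 - x*y*z^2 - 2*x^2*z - z^3 + x*y + 3*z
trace(b a b a b a b a) = trace(a b) trace(a b a b a b) - trace(a^-1 b^-1 a^-1 b^-1) = z^4 - 4*z^2 + 2
next, trace(a^2 b a b a b a b) = trace(a) trace(b a b a b a b a) - trace(b a b a b a b) = x*z^4 - y*z^3 - 3*x*z^2 + 2*y*z + x
trace(b^-1 a^2 b a b a b a) = trace(a^2 b a b a b a) trace(b) - trace(a^2 b a b a b a b) = x^2*y*z^3 - x*y^2*z^2 - x*z^4 - 2*x^2*y*z + x*y^2 + 3*x*z^2 + y*z - x
next, trace(b a^-1 b^-1 a^2 b a b a) = trace(b^-1 a^2 b a b a b) trace(a) - trace(b^-1 a^2 b a b a b a) = -x^2*y*z^3 + x^3*z^2 + x*y^2*z^2 + x*z^4 + x^2*y*z - x^3 - x*y^2 - 4*x*z^2 - y*z + 3*x
and trace(a^-1 b^-1 a^2 b a b a^-1 b) = trace(b a^-1 b^-1 a^2 b a b) trace(a) - trace(b a^-1 b^-1 a^2 b a b a) = -x^3*y^2*z^2 + x^4*y*z + x^2*y^3*z + 2*x^2*y*z^3 - x^3*z^2 - x*y^2*z^2 - x*z^4 - 4*x^2*y*z + 4*x*z^2 + y*z - x
next, trace(a^-1 b^-1 a^-1 b^-1 a^2 b a b) = trace(a^-1 b^-1 a^2 b a b a^-1) trace(b) - trace(a^-1 b^-1 a^2 b a b a^-1 b) = -x^2*y*z^3 + x^3*z^2 + x*y^2*z^2 + x*z^4 - 4*x*z^2 + x
and trace(b^-1 a^-1 b^-1 a^-1 b^-1 a^2 b a) = trace(a^-1 b^-1 a^-1 b^-1 a^2 b a) trace(b) - trace(a^-1 b^-1 a^-1 b^-1 a^2 b a b) = x^2*y*z^3 - x^3*z^2 - x*y^2*z^2 - x*z^4 + x*y^2 + 4*x*z^2 - y*z - x
trace(b^-1 a^2 b a^-1 b^-1 a^-1 b^-1 a^-1) = trace(b^-1 a^-1 b^-1 a^-1 b^-1 a^2 b) trace(a) - trace(b^-1 a^-1 b^-1 a^-1 b^-1 a^2 b a) = -x^2*y*z^3 + x^3*z^2 + x*y^2*z^2 + x*z^4 + x^2*y*z - x^3 - x*y^2 - 5*x*z^2 + y*z + 3*x
trace(a b a b a^-1 b) = trace(b a b a b) trace(a) - trace(b a b a b a) = x*y*z^2 - x^2*z - z^3 - x*y + 3*z
next, trace(a^-1 b^-1 a b a b) = trace(a b a b a^-1) trace(b) - trace(a b a b a^-1 b) = -x*y*z^2 + x^2*z + y^2*z + z^3 - 3*z
trace(b^-1 a^-1 b^-1 a b a) = trace(a^-1 b^-1 a b a) trace(b) - trace(a^-1 b^-1 a b a b) = x*y*z^2 - x^2*z - y^2*z - z^3 + x*y + 3*z
and trace(a b a^-1 b^-1 a^-1 b^-1) = trace(b^-1 a^-1 b^-1 a b) trace(a) - trace(b^-1 a^-1 b^-1 a b a) = -x*y*z^2 + x^2*z + y^2*z + z^3 - 3*z
trace(a^-1 b^-2 a^2 b a^-1 b^-1 a^-1 b^-1) = trace(b^-1 a^2 b a^-1 b^-1 a^-1 b^-1 a^-1) trace(b) - trace(b^-1 a^2 b a^-1 b^-1 a^-1 b^-1 a^-1 b) = -x^2*y^2*z^3 + x^3*y*z^2 + x*y^3*z^2 + x*y*z^4 + x^2*y^2*z - x^3*y - x*y^3 - 4*x*y*z^2 - x^2*z - z^3 + 3*x*y + 3*z

-x^2*y^2*z^3 + x^3*y*z^2 + x*y^3*z^2 + x*y*z^4 + x^2*y^2*z - x^3*y - x*y^3 - 4*x*y*z^2 - x^2*z - z^3 + 3*x*y + 3*z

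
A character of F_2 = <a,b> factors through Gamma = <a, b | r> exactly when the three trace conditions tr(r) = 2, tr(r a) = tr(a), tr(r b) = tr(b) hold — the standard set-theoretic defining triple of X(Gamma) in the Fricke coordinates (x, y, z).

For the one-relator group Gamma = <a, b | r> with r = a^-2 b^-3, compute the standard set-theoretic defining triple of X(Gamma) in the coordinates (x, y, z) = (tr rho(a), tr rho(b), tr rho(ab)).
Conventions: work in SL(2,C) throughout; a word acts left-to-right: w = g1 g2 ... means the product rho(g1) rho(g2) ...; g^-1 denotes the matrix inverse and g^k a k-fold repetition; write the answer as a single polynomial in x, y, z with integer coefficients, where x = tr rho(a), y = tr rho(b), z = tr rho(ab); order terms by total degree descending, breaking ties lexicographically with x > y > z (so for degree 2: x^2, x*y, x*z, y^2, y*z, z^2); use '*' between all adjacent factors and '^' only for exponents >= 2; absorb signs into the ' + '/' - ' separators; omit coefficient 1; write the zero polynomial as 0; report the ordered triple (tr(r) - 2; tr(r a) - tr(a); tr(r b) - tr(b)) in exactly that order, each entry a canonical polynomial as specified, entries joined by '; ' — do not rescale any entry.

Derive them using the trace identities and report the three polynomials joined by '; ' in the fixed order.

x*y^2*z - x^2*y - y^3 - x*z + 3*y - 2; y^2*z - x*y - x - z; x*y*z - x^2 - y^2 - y + 2

trace(a^-1) = trace(a) = x
trace(a^-2) = trace(a^-1)*trace(a) - trace(1)   [inverse elimination on a] = x^2 - 2
trace(b a^-1) = trace(b)*trace(a) - trace(b a)   [inverse elimination on a] = x*y - z
trace(a^-2 b) = trace(b a^-1)*trace(a) - trace(b)   [inverse elimination on a] = x^2*y - x*z - y
trace(b^-1 a^-2) = trace(a^-2)*trace(b) - trace(a^-2 b)   [inverse elimination on b] = x*z - y
trace(b^-1 a^-2 b^-1) = trace(b^-1 a^-2)*trace(b) - trace(b^-1 a^-2 b)   [inverse elimination on b] = x*y*z - x^2 - y^2 + 2
use: trace(a^-2 b^-3) = trace(b^-1 a^-2 b^-1)*trace(b) - trace(b^-1 a^-2)   [inverse elimination on b] = x*y^2*z - x^2*y - y^3 - x*z + 3*y
trace(b^-2) = trace(b^-1)*trace(b) - trace(1) = y^2 - 2
use: trace(b^-3) = trace(b^-2)*trace(b) - trace(b^-1) = y^3 - 3*y
use: trace(b^-2 a) = trace(b^-1 a)*trace(b) - trace(b^-1 a b) = x*y^2 - y*z - x
trace(b^-3 a) = trace(b^-2 a)*trace(b) - trace(b^-2 a b) = x*y^3 - y^2*z - 2*x*y + z
use: trace(a^-1 b^-3) = trace(b^-3)*trace(a) - trace(b^-3 a) = y^2*z - x*y - z
assemble the triple (trace(r) - 2; trace(r a) - x; trace(r b) - y)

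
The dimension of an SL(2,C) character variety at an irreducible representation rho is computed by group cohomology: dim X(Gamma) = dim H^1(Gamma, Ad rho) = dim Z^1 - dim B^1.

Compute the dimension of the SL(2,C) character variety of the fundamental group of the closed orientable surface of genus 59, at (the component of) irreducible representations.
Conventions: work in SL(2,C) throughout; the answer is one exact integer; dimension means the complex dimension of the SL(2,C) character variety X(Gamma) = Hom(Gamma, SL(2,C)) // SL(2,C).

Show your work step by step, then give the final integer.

The genus-59 surface group: 2g = 118 generators, one relator prod [a_i, b_i].
Before the relator condition, cocycle space has dim 3*118 = 354.
d_2 is surjective at irreducible rho (its cokernel H^2 is dual to H^0 = 0), so dim Z^1 = 354 - 3 = 351.
dim B^1 = 3 (coboundaries, injective at irreducible rho).
dim X = dim H^1 = 351 - 3 = 348.

348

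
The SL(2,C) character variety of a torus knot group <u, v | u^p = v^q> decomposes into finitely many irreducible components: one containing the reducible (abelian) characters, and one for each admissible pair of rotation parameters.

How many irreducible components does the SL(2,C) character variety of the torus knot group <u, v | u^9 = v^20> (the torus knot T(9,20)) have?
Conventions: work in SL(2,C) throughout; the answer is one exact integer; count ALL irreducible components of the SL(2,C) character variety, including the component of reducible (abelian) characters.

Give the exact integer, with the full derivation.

Gamma = < u, v | u^9 = v^20 > (torus knot T(9,20)); the central element u^9 = v^20 acts as +I or -I in any irreducible SL(2,C) representation.
So on each irreducible component the traces are pinned: tr(u) = 2*cos(pi*alpha/9) with 1 <= alpha <= 8, tr(v) = 2*cos(pi*beta/20) with 1 <= beta <= 19.
u^9 = (-1)^alpha I and v^20 = (-1)^beta I must agree, so alpha and beta have equal parity.
count pairs: odd alpha (4 choices) x odd beta (10), plus even alpha (4) x even beta (9): 4*10 + 4*9 = 76.
Total: 76 irreducible-character components + 1 reducible (abelian) component = 77.

77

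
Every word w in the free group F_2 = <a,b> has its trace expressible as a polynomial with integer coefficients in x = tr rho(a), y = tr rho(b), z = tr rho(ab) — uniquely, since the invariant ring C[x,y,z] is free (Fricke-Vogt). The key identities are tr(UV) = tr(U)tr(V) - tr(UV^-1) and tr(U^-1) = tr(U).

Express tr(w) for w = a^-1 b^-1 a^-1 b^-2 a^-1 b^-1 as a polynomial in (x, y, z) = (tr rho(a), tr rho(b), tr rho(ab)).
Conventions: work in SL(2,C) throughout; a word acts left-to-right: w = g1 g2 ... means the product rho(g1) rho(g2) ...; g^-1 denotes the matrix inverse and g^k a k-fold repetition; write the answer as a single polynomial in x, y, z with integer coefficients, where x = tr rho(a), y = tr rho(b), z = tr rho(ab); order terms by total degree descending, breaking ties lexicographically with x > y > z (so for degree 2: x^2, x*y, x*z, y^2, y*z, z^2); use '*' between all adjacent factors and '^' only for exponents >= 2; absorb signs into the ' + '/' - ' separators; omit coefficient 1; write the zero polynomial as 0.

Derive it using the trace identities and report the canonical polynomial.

y*z^3 - x*z^2 - 2*y*z + x

and trace(b^-1) = trace(b) = y
trace(b^-1 a) = trace(a) * trace(b) - trace(a b)   [inverse elimination on b] = x*y - z
next, trace(a^-1 b^-1) = trace(b^-1) * trace(a) - trace(b^-1 a)   [inverse elimination on a] = z
trace(a^-1 b^-1 a^-1) = trace(a^-1 b^-1) * trace(a) - trace(a^-1 b^-1 a)   [inverse elimination on a] = x*z - y
trace(a^-1 b a^-1) = trace(a^-1 b) * trace(a) - trace(a^-1 b a)   [inverse elimination on a] = x^2*y - x*z - y
next, trace(b^2) = trace(b) * trace(b) - trace(1)   [square of b] = y^2 - 2
trace(b^2 a) = trace(b) * trace(a b) - trace(a)   [square of b] = y*z - x
trace(b a^-1 b) = trace(b^2) * trace(a) - trace(b^2 a)   [inverse elimination on a] = x*y^2 - y*z - x
trace(b a b a) = trace(a b) * trace(a b) - trace(1)   [split at a repeated a] = z^2 - 2
next, trace(b a^-1 b a) = trace(b a b) * trace(a) - trace(b a b a)   [inverse elimination on a] = x*y*z - x^2 - z^2 + 2
next, trace(a^-1 b a^-1 b) = trace(b a^-1 b) * trace(a) - trace(b a^-1 b a)   [inverse elimination on a] = x^2*y^2 - 2*x*y*z + z^2 - 2
next, trace(a^-1 b^-1 a^-1 b) = trace(a^-1 b a^-1) * trace(b) - trace(a^-1 b a^-1 b)   [inverse elimination on b] = x*y*z - y^2 - z^2 + 2
trace(a^-1 b^-1 a^-1 b^-1) = trace(a^-1 b^-1 a^-1) * trace(b) - trace(a^-1 b^-1 a^-1 b)   [inverse elimination on b] = z^2 - 2
next, trace(b^-1 a^-1 b^-1 a^-2) = trace(a^-1 b^-1 a^-1 b^-1) * trace(a) - trace(a^-1 b^-1 a^-1 b^-1 a)   [inverse elimination on a] = x*z^2 - y*z - x
trace(a^-2) = trace(a^-1) * trace(a) - trace(1)   [inverse elimination on a] = x^2 - 2
trace(a^-3) = trace(a^-2) * trace(a) - trace(a^-1)   [inverse elimination on a] = x^3 - 3*x
trace(a^-3 b) = trace(a^-1 b a^-1) * trace(a) - trace(a^-1 b)   [inverse elimination on a] = x^3*y - x^2*z - 2*x*y + z
trace(a^-1 b^-1 a^-2) = trace(a^-3) * trace(b) - trace(a^-3 b)   [inverse elimination on b] = x^2*z - x*y - z
next, trace(a^-1 b^-2 a^-1 b^-1 a^-1) = trace(b^-1 a^-1 b^-1 a^-2) * trace(b) - trace(b^-1 a^-1 b^-1 a^-2 b)   [inverse elimination on b] = x*y*z^2 - x^2*z - y^2*z + z
next, trace(b^-1 a^-1 b a) = trace(a^-1 b a) * trace(b) - trace(a^-1 b a b)   [inverse elimination on b] = -x*y*z + x^2 + y^2 + z^2 - 2
trace(b^-2 a^-1 b a) = trace(b^-1 a^-1 b a) * trace(b) - trace(b^-1 a^-1 b a b)   [inverse elimination on b] = -x*y^2*z + x^2*y + y^3 + y*z^2 - 3*y
next, trace(b^-1 a^-1 b a^-1 b^-1) = trace(b^-2 a^-1 b) * trace(a) - trace(b^-2 a^-1 b a)   [inverse elimination on a] = x*y^2*z - x^2*y - y^3 - y*z^2 + x*z + 3*y
and trace(b^-1 a^-1 b a^-1 b^-2) = trace(b^-1 a^-1 b a^-1 b^-1) * trace(b) - trace(b^-1 a^-1 b a^-1)   [inverse elimination on b] = x*y^3*z - x^2*y^2 - y^4 - y^2*z^2 + 4*y^2 + z^2 - 2
trace(b a b a b) = trace(b) * trace(a b a b) - trace(a b a)   [square of b] = y*z^2 - x*z - y
and trace(b a b a b a) = trace(b a) * trace(b a b a) - trace(b^-1 a^-1)   [split at a repeated b] = z^3 - 3*z
trace(a b a b a^-1 b) = trace(b a b a b) * trace(a) - trace(b a b a b a)   [inverse elimination on a] = x*y*z^2 - x^2*z - z^3 - x*y + 3*z
and trace(b a^-1 b^-1 a b a) = trace(a b a b a^-1) * trace(b) - trace(a b a b a^-1 b)   [inverse elimination on b] = -x*y*z^2 + x^2*z + y^2*z + z^3 - 3*z
trace(a b a^-1 b a^-1 b^-1) = trace(b a^-1 b^-1 a b) * trace(a) - trace(b a^-1 b^-1 a b a)   [inverse elimination on a] = -x^2*y^2*z + x^3*y + x*y^3 + 2*x*y*z^2 - x^2*z - y^2*z - z^3 - 3*x*y + 3*z
and trace(a^-1 b a^-1 b^-2 a b) = trace(a b a^-1 b a^-1 b^-1) * trace(b) - trace(a b a^-1 b a^-1)   [inverse elimination on b] = -x^2*y^3*z + x^3*y^2 + x*y^4 + 2*x*y^2*z^2 - x^2*y*z - y^3*z - y*z^3 - 4*x*y^2 + 4*y*z + x
trace(b^-1 a^-1 b a^-1 b^-2 a) = trace(a^-1 b a^-1 b^-2 a) * trace(b) - trace(a^-1 b a^-1 b^-2 a b)   [inverse elimination on b] = x^2*y^3*z - x^3*y^2 - x*y^4 - 2*x*y^2*z^2 + x^2*y*z + y^3*z + y*z^3 + 4*x*y^2 - 3*y*z - x
and trace(a^-1 b^-2 a^-1 b^-1 a^-1 b) = trace(b^-1 a^-1 b a^-1 b^-2) * trace(a) - trace(b^-1 a^-1 b a^-1 b^-2 a)   [inverse elimination on a] = x*y^2*z^2 - x^2*y*z - y^3*z - y*z^3 + x*z^2 + 3*y*z - x
trace(a^-1 b^-1 a^-1 b^-2 a^-1 b^-1) = trace(a^-1 b^-2 a^-1 b^-1 a^-1) * trace(b) - trace(a^-1 b^-2 a^-1 b^-1 a^-1 b)   [inverse elimination on b] = y*z^3 - x*z^2 - 2*y*z + x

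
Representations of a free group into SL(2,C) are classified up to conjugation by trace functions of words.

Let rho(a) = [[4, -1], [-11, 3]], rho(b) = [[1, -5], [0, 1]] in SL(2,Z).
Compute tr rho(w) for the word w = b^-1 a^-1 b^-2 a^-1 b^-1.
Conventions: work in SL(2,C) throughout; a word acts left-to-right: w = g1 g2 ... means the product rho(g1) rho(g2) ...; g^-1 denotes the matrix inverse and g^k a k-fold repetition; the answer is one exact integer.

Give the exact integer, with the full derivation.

13687

rho(b^-1) = [[1, 5], [0, 1]]
... * rho(a^-1) = [[3, 1], [11, 4]]  ->  [[58, 21], [11, 4]]
... * rho(b^-1) = [[1, 5], [0, 1]]  ->  [[58, 311], [11, 59]]
... * rho(b^-1) = [[1, 5], [0, 1]]  ->  [[58, 601], [11, 114]]
... * rho(a^-1) = [[3, 1], [11, 4]]  ->  [[6785, 2462], [1287, 467]]
... * rho(b^-1) = [[1, 5], [0, 1]]  ->  [[6785, 36387], [1287, 6902]]
tr = 6785 + 6902 = 13687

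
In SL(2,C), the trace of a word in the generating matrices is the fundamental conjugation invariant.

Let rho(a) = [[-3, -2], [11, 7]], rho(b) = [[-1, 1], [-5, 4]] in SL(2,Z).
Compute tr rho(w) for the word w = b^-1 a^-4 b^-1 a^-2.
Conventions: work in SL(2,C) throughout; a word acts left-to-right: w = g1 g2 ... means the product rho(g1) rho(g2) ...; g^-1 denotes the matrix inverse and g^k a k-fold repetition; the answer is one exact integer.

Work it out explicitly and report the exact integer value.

rho(b^-1) = [[4, -1], [5, -1]]
... * rho(a^-1) = [[7, 2], [-11, -3]]  ->  [[39, 11], [46, 13]]
... * rho(a^-1) = [[7, 2], [-11, -3]]  ->  [[152, 45], [179, 53]]
... * rho(a^-1) = [[7, 2], [-11, -3]]  ->  [[569, 169], [670, 199]]
... * rho(a^-1) = [[7, 2], [-11, -3]]  ->  [[2124, 631], [2501, 743]]
... * rho(b^-1) = [[4, -1], [5, -1]]  ->  [[11651, -2755], [13719, -3244]]
... * rho(a^-1) = [[7, 2], [-11, -3]]  ->  [[111862, 31567], [131717, 37170]]
... * rho(a^-1) = [[7, 2], [-11, -3]]  ->  [[435797, 129023], [513149, 151924]]
tr = 435797 + 151924 = 587721

587721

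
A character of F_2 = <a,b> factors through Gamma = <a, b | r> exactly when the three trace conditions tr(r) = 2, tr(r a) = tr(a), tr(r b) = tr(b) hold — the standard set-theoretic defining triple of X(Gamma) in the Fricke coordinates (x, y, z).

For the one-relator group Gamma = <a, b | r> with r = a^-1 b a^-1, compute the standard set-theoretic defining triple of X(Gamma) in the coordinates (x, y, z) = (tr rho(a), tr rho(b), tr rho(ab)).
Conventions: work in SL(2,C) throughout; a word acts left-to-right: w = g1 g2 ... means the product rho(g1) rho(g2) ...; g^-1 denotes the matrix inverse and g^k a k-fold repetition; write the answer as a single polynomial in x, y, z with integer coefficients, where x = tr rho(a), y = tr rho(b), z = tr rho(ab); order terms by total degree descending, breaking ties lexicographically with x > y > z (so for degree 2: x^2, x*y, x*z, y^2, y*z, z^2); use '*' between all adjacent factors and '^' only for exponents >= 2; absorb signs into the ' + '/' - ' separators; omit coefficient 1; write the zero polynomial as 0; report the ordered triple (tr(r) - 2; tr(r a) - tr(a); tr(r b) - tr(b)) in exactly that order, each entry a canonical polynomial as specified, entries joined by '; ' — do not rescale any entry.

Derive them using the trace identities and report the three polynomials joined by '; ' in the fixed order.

tr(b a^-1) = tr(b)*tr(a) - tr(b a) = x*y - z
tr(a^-1 b a^-1) = tr(b a^-1)*tr(a) - tr(b) = x^2*y - x*z - y
tr(b^2) = tr(b)*tr(b) - tr(1) = y^2 - 2
tr(b^2 a) = tr(b)*tr(a b) - tr(a) = y*z - x
tr(b a^-1 b) = tr(b^2)*tr(a) - tr(b^2 a) = x*y^2 - y*z - x
tr(b a b a) = tr(a b)*tr(a b) - tr(1) = z^2 - 2
tr(b a^-1 b a) = tr(b a b)*tr(a) - tr(b a b a) = x*y*z - x^2 - z^2 + 2
tr(a^-1 b a^-1 b) = tr(b a^-1 b)*tr(a) - tr(b a^-1 b a) = x^2*y^2 - 2*x*y*z + z^2 - 2
assemble the triple (tr(r) - 2; tr(r a) - x; tr(r b) - y)

x^2*y - x*z - y - 2; x*y - x - z; x^2*y^2 - 2*x*y*z + z^2 - y - 2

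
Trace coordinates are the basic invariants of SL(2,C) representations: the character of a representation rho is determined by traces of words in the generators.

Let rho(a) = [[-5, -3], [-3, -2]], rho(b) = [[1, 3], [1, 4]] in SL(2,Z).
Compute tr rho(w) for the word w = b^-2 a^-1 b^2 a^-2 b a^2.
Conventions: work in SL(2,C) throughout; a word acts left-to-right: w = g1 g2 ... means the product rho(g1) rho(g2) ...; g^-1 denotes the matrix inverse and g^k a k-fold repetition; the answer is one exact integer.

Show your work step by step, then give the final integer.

rho(b^-1) = [[4, -3], [-1, 1]]
... * rho(b^-1) = [[4, -3], [-1, 1]]  ->  [[19, -15], [-5, 4]]
... * rho(a^-1) = [[-2, 3], [3, -5]]  ->  [[-83, 132], [22, -35]]
... * rho(b) = [[1, 3], [1, 4]]  ->  [[49, 279], [-13, -74]]
... * rho(b) = [[1, 3], [1, 4]]  ->  [[328, 1263], [-87, -335]]
... * rho(a^-1) = [[-2, 3], [3, -5]]  ->  [[3133, -5331], [-831, 1414]]
... * rho(a^-1) = [[-2, 3], [3, -5]]  ->  [[-22259, 36054], [5904, -9563]]
... * rho(b) = [[1, 3], [1, 4]]  ->  [[13795, 77439], [-3659, -20540]]
... * rho(a) = [[-5, -3], [-3, -2]]  ->  [[-301292, -196263], [79915, 52057]]
... * rho(a) = [[-5, -3], [-3, -2]]  ->  [[2095249, 1296402], [-555746, -343859]]
tr = 2095249 + -343859 = 1751390

1751390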